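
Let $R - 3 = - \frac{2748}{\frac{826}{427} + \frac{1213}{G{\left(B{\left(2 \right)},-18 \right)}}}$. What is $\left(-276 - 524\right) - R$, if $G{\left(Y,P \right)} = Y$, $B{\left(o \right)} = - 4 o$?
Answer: $- \frac{59999371}{73049} \approx -821.36$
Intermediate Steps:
$R = \frac{1560171}{73049}$ ($R = 3 - \frac{2748}{\frac{826}{427} + \frac{1213}{\left(-4\right) 2}} = 3 - \frac{2748}{826 \cdot \frac{1}{427} + \frac{1213}{-8}} = 3 - \frac{2748}{\frac{118}{61} + 1213 \left(- \frac{1}{8}\right)} = 3 - \frac{2748}{\frac{118}{61} - \frac{1213}{8}} = 3 - \frac{2748}{- \frac{73049}{488}} = 3 - - \frac{1341024}{73049} = 3 + \frac{1341024}{73049} = \frac{1560171}{73049} \approx 21.358$)
$\left(-276 - 524\right) - R = \left(-276 - 524\right) - \frac{1560171}{73049} = -800 - \frac{1560171}{73049} = - \frac{59999371}{73049}$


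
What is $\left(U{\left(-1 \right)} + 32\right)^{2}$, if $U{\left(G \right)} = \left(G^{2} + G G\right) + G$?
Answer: $1089$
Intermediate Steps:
$U{\left(G \right)} = G + 2 G^{2}$ ($U{\left(G \right)} = \left(G^{2} + G^{2}\right) + G = 2 G^{2} + G = G + 2 G^{2}$)
$\left(U{\left(-1 \right)} + 32\right)^{2} = \left(- (1 + 2 \left(-1\right)) + 32\right)^{2} = \left(- (1 - 2) + 32\right)^{2} = \left(\left(-1\right) \left(-1\right) + 32\right)^{2} = \left(1 + 32\right)^{2} = 33^{2} = 1089$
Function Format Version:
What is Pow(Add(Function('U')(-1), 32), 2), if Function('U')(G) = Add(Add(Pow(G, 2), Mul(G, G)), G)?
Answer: 1089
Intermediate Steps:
Function('U')(G) = Add(G, Mul(2, Pow(G, 2))) (Function('U')(G) = Add(Add(Pow(G, 2), Pow(G, 2)), G) = Add(Mul(2, Pow(G, 2)), G) = Add(G, Mul(2, Pow(G, 2))))
Pow(Add(Function('U')(-1), 32), 2) = Pow(Add(Mul(-1, Add(1, Mul(2, -1))), 32), 2) = Pow(Add(Mul(-1, Add(1, -2)), 32), 2) = Pow(Add(Mul(-1, -1), 32), 2) = Pow(Add(1, 32), 2) = Pow(33, 2) = 1089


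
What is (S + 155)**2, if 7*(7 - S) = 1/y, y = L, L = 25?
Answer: 803665801/30625 ≈ 26242.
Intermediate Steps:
y = 25
S = 1224/175 (S = 7 - 1/7/25 = 7 - 1/7*1/25 = 7 - 1/175 = 1224/175 ≈ 6.9943)
(S + 155)**2 = (1224/175 + 155)**2 = (28349/175)**2 = 803665801/30625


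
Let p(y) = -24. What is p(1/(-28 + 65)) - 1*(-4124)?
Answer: 4100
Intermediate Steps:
p(1/(-28 + 65)) - 1*(-4124) = -24 - 1*(-4124) = -24 + 4124 = 4100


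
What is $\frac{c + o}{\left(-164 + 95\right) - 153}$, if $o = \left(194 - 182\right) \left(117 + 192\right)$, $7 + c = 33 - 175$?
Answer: $- \frac{3559}{222} \approx -16.032$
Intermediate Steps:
$c = -149$ ($c = -7 + \left(33 - 175\right) = -7 - 142 = -149$)
$o = 3708$ ($o = 12 \cdot 309 = 3708$)
$\frac{c + o}{\left(-164 + 95\right) - 153} = \frac{-149 + 3708}{\left(-164 + 95\right) - 153} = \frac{3559}{-69 - 153} = \frac{3559}{-222} = 3559 \left(- \frac{1}{222}\right) = - \frac{3559}{222}$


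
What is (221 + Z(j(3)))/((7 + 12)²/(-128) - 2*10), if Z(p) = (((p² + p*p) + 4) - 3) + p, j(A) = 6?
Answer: -38400/2921 ≈ -13.146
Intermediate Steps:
Z(p) = 1 + p + 2*p² (Z(p) = (((p² + p²) + 4) - 3) + p = ((2*p² + 4) - 3) + p = ((4 + 2*p²) - 3) + p = (1 + 2*p²) + p = 1 + p + 2*p²)
(221 + Z(j(3)))/((7 + 12)²/(-128) - 2*10) = (221 + (1 + 6 + 2*6²))/((7 + 12)²/(-128) - 2*10) = (221 + (1 + 6 + 2*36))/(19²*(-1/128) - 20) = (221 + (1 + 6 + 72))/(361*(-1/128) - 20) = (221 + 79)/(-361/128 - 20) = 300/(-2921/128) = 300*(-128/2921) = -38400/2921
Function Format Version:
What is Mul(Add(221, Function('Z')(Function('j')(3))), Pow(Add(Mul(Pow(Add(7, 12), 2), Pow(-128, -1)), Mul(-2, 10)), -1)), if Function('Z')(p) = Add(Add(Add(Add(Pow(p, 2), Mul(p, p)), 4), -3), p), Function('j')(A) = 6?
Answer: Rational(-38400, 2921) ≈ -13.146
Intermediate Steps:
Function('Z')(p) = Add(1, p, Mul(2, Pow(p, 2))) (Function('Z')(p) = Add(Add(Add(Add(Pow(p, 2), Pow(p, 2)), 4), -3), p) = Add(Add(Add(Mul(2, Pow(p, 2)), 4), -3), p) = Add(Add(Add(4, Mul(2, Pow(p, 2))), -3), p) = Add(Add(1, Mul(2, Pow(p, 2))), p) = Add(1, p, Mul(2, Pow(p, 2))))
Mul(Add(221, Function('Z')(Function('j')(3))), Pow(Add(Mul(Pow(Add(7, 12), 2), Pow(-128, -1)), Mul(-2, 10)), -1)) = Mul(Add(221, Add(1, 6, Mul(2, Pow(6, 2)))), Pow(Add(Mul(Pow(Add(7, 12), 2), Pow(-128, -1)), Mul(-2, 10)), -1)) = Mul(Add(221, Add(1, 6, Mul(2, 36))), Pow(Add(Mul(Pow(19, 2), Rational(-1, 128)), -20), -1)) = Mul(Add(221, Add(1, 6, 72)), Pow(Add(Mul(361, Rational(-1, 128)), -20), -1)) = Mul(Add(221, 79), Pow(Add(Rational(-361, 128), -20), -1)) = Mul(300, Pow(Rational(-2921, 128), -1)) = Mul(300, Rational(-128, 2921)) = Rational(-38400, 2921)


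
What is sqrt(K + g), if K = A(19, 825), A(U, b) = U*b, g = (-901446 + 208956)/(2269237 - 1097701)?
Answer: sqrt(149396339701390)/97628 ≈ 125.20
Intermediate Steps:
g = -115415/195256 (g = -692490/1171536 = -692490*1/1171536 = -115415/195256 ≈ -0.59110)
K = 15675 (K = 19*825 = 15675)
sqrt(K + g) = sqrt(15675 - 115415/195256) = sqrt(3060522385/195256) = sqrt(149396339701390)/97628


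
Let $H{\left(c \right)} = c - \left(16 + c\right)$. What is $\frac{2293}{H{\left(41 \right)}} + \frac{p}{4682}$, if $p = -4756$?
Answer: $- \frac{5405961}{37456} \approx -144.33$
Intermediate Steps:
$H{\left(c \right)} = -16$
$\frac{2293}{H{\left(41 \right)}} + \frac{p}{4682} = \frac{2293}{-16} - \frac{4756}{4682} = 2293 \left(- \frac{1}{16}\right) - \frac{2378}{2341} = - \frac{2293}{16} - \frac{2378}{2341} = - \frac{5405961}{37456}$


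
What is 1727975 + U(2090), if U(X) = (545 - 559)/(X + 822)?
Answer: 359418799/208 ≈ 1.7280e+6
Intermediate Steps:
U(X) = -14/(822 + X)
1727975 + U(2090) = 1727975 - 14/(822 + 2090) = 1727975 - 14/2912 = 1727975 - 14*1/2912 = 1727975 - 1/208 = 359418799/208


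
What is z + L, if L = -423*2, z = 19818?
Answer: 18972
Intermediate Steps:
L = -846
z + L = 19818 - 846 = 18972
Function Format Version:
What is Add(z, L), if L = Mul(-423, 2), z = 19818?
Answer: 18972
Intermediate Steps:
L = -846
Add(z, L) = Add(19818, -846) = 18972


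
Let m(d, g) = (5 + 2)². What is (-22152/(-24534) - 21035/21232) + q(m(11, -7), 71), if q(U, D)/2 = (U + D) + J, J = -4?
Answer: 20134070765/86817648 ≈ 231.91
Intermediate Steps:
m(d, g) = 49 (m(d, g) = 7² = 49)
q(U, D) = -8 + 2*D + 2*U (q(U, D) = 2*((U + D) - 4) = 2*((D + U) - 4) = 2*(-4 + D + U) = -8 + 2*D + 2*U)
(-22152/(-24534) - 21035/21232) + q(m(11, -7), 71) = (-22152/(-24534) - 21035/21232) + (-8 + 2*71 + 2*49) = (-22152*(-1/24534) - 21035*1/21232) + (-8 + 142 + 98) = (3692/4089 - 21035/21232) + 232 = -7623571/86817648 + 232 = 20134070765/86817648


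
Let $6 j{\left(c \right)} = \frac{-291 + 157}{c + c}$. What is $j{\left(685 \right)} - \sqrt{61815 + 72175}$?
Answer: $- \frac{67}{4110} - \sqrt{133990} \approx -366.06$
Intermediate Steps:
$j{\left(c \right)} = - \frac{67}{6 c}$ ($j{\left(c \right)} = \frac{\left(-291 + 157\right) \frac{1}{c + c}}{6} = \frac{\left(-134\right) \frac{1}{2 c}}{6} = \frac{\left(-67\right) \frac{1}{c}}{6} = - \frac{67}{6 c}$)
$j{\left(685 \right)} - \sqrt{61815 + 72175} = - \frac{67}{6 \cdot 685} - \sqrt{61815 + 72175} = \left(- \frac{67}{6}\right) \frac{1}{685} - \sqrt{133990} = - \frac{67}{4110} - \sqrt{133990}$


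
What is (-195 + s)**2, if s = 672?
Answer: 227529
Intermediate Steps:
(-195 + s)**2 = (-195 + 672)**2 = 477**2 = 227529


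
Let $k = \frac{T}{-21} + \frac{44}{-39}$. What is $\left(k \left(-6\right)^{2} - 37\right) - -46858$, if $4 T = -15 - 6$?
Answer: $\frac{608262}{13} \approx 46789.0$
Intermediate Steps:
$T = - \frac{21}{4}$ ($T = \frac{-15 - 6}{4} = \frac{1}{4} \left(-21\right) = - \frac{21}{4} \approx -5.25$)
$k = - \frac{137}{156}$ ($k = - \frac{21}{4 \left(-21\right)} + \frac{44}{-39} = \left(- \frac{21}{4}\right) \left(- \frac{1}{21}\right) + 44 \left(- \frac{1}{39}\right) = \frac{1}{4} - \frac{44}{39} = - \frac{137}{156} \approx -0.87821$)
$\left(k \left(-6\right)^{2} - 37\right) - -46858 = \left(- \frac{137 \left(-6\right)^{2}}{156} - 37\right) - -46858 = \left(\left(- \frac{137}{156}\right) 36 - 37\right) + 46858 = \left(- \frac{411}{13} - 37\right) + 46858 = - \frac{892}{13} + 46858 = \frac{608262}{13}$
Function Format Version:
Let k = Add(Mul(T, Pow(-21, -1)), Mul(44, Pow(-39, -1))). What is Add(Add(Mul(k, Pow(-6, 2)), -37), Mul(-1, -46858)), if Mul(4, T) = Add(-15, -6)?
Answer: Rational(608262, 13) ≈ 46789.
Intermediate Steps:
T = Rational(-21, 4) (T = Mul(Rational(1, 4), Add(-15, -6)) = Mul(Rational(1, 4), -21) = Rational(-21, 4) ≈ -5.2500)
k = Rational(-137, 156) (k = Add(Mul(Rational(-21, 4), Pow(-21, -1)), Mul(44, Pow(-39, -1))) = Add(Mul(Rational(-21, 4), Rational(-1, 21)), Mul(44, Rational(-1, 39))) = Add(Rational(1, 4), Rational(-44, 39)) = Rational(-137, 156) ≈ -0.87821)
Add(Add(Mul(k, Pow(-6, 2)), -37), Mul(-1, -46858)) = Add(Add(Mul(Rational(-137, 156), Pow(-6, 2)), -37), Mul(-1, -46858)) = Add(Add(Mul(Rational(-137, 156), 36), -37), 46858) = Add(Add(Rational(-411, 13), -37), 46858) = Add(Rational(-892, 13), 46858) = Rational(608262, 13)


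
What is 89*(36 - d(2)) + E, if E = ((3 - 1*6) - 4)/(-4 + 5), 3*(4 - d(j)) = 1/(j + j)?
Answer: 34181/12 ≈ 2848.4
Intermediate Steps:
d(j) = 4 - 1/(6*j) (d(j) = 4 - 1/(3*(j + j)) = 4 - 1/(2*j)/3 = 4 - 1/(6*j))
E = -7 (E = ((3 - 6) - 4)/1 = 1*(-3 - 4) = 1*(-7) = -7)
89*(36 - d(2)) + E = 89*(36 - (4 - ⅙/2)) - 7 = 89*(36 - (4 - ⅙*½)) - 7 = 89*(36 - (4 - 1/12)) - 7 = 89*(36 - 1*47/12) - 7 = 89*(36 - 47/12) - 7 = 89*(385/12) - 7 = 34265/12 - 7 = 34181/12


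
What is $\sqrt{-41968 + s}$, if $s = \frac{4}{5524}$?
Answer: $\frac{421 i \sqrt{451587}}{1381} \approx 204.86 i$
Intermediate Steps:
$s = \frac{1}{1381}$ ($s = 4 \cdot \frac{1}{5524} = \frac{1}{1381} \approx 0.00072411$)
$\sqrt{-41968 + s} = \sqrt{-41968 + \frac{1}{1381}} = \sqrt{- \frac{57957807}{1381}} = \frac{421 i \sqrt{451587}}{1381}$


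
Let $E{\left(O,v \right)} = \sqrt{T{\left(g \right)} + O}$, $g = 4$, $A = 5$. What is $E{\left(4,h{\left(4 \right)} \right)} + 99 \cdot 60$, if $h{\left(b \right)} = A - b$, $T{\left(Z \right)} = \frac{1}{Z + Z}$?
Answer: $5940 + \frac{\sqrt{66}}{4} \approx 5942.0$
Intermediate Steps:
$T{\left(Z \right)} = \frac{1}{2 Z}$
$h{\left(b \right)} = 5 - b$
$E{\left(O,v \right)} = \sqrt{\frac{1}{8} + O}$ ($E{\left(O,v \right)} = \sqrt{\frac{1}{2 \cdot 4} + O} = \sqrt{\frac{1}{2} \cdot \frac{1}{4} + O} = \sqrt{\frac{1}{8} + O}$)
$E{\left(4,h{\left(4 \right)} \right)} + 99 \cdot 60 = \frac{\sqrt{2 + 16 \cdot 4}}{4} + 99 \cdot 60 = \frac{\sqrt{2 + 64}}{4} + 5940 = \frac{\sqrt{66}}{4} + 5940 = 5940 + \frac{\sqrt{66}}{4}$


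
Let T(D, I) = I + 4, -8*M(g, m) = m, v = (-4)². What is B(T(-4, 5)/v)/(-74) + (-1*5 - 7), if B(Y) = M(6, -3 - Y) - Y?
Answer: -113649/9472 ≈ -11.998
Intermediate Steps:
v = 16
M(g, m) = -m/8
T(D, I) = 4 + I
B(Y) = 3/8 - 7*Y/8 (B(Y) = -(-3 - Y)/8 - Y = (3/8 + Y/8) - Y = 3/8 - 7*Y/8)
B(T(-4, 5)/v)/(-74) + (-1*5 - 7) = (3/8 - 7*(4 + 5)/(8*16))/(-74) + (-1*5 - 7) = (3/8 - 63/(8*16))*(-1/74) + (-5 - 7) = (3/8 - 7/8*9/16)*(-1/74) - 12 = (3/8 - 63/128)*(-1/74) - 12 = -15/128*(-1/74) - 12 = 15/9472 - 12 = -113649/9472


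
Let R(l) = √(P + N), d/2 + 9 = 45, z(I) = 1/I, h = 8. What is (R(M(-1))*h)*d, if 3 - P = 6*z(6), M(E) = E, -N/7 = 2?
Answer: 1152*I*√3 ≈ 1995.3*I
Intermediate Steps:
N = -14 (N = -7*2 = -14)
z(I) = 1/I
P = 2 (P = 3 - 6/6 = 3 - 1*1 = 3 - 1 = 2)
d = 72 (d = -18 + 2*45 = -18 + 90 = 72)
R(l) = 2*I*√3 (R(l) = √(2 - 14) = √(-12) = 2*I*√3)
(R(M(-1))*h)*d = ((2*I*√3)*8)*72 = (16*I*√3)*72 = 1152*I*√3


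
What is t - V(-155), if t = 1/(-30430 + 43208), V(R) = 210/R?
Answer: 536707/396118 ≈ 1.3549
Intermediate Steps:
t = 1/12778 ≈ 7.8260e-5
t - V(-155) = 1/12778 - 210/(-155) = 1/12778 - 210*(-1)/155 = 1/12778 - 1*(-42/31) = 1/12778 + 42/31 = 536707/396118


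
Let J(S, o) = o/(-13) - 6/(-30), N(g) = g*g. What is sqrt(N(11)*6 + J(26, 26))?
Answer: sqrt(18105)/5 ≈ 26.911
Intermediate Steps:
N(g) = g**2
J(S, o) = 1/5 - o/13 (J(S, o) = o*(-1/13) - 6*(-1/30) = -o/13 + 1/5 = 1/5 - o/13)
sqrt(N(11)*6 + J(26, 26)) = sqrt(11**2*6 + (1/5 - 1/13*26)) = sqrt(121*6 + (1/5 - 2)) = sqrt(726 - 9/5) = sqrt(3621/5) = sqrt(18105)/5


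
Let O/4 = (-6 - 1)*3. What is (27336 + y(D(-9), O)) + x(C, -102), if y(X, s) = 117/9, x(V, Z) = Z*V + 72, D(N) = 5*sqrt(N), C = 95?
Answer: 17731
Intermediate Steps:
x(V, Z) = 72 + V*Z (x(V, Z) = V*Z + 72 = 72 + V*Z)
O = -84 (O = 4*((-6 - 1)*3) = 4*(-7*3) = 4*(-21) = -84)
y(X, s) = 13 (y(X, s) = 117*(1/9) = 13)
(27336 + y(D(-9), O)) + x(C, -102) = (27336 + 13) + (72 + 95*(-102)) = 27349 + (72 - 9690) = 27349 - 9618 = 17731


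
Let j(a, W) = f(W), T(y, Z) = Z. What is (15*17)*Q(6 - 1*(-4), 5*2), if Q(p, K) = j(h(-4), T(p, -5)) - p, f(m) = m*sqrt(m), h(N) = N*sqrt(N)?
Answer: -2550 - 1275*I*sqrt(5) ≈ -2550.0 - 2851.0*I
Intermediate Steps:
h(N) = N**(3/2)
f(m) = m**(3/2)
j(a, W) = W**(3/2)
Q(p, K) = -p - 5*I*sqrt(5) (Q(p, K) = (-5)**(3/2) - p = -5*I*sqrt(5) - p = -p - 5*I*sqrt(5))
(15*17)*Q(6 - 1*(-4), 5*2) = (15*17)*(-(6 - 1*(-4)) - 5*I*sqrt(5)) = 255*(-(6 + 4) - 5*I*sqrt(5)) = 255*(-1*10 - 5*I*sqrt(5)) = 255*(-10 - 5*I*sqrt(5)) = -2550 - 1275*I*sqrt(5)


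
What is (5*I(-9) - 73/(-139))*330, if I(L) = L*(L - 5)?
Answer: 28922190/139 ≈ 2.0807e+5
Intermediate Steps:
I(L) = L*(-5 + L)
(5*I(-9) - 73/(-139))*330 = (5*(-9*(-5 - 9)) - 73/(-139))*330 = (5*(-9*(-14)) - 73*(-1/139))*330 = (5*126 + 73/139)*330 = (630 + 73/139)*330 = (87643/139)*330 = 28922190/139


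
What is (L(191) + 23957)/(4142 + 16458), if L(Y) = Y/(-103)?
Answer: 123369/106090 ≈ 1.1629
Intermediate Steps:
L(Y) = -Y/103 (L(Y) = Y*(-1/103) = -Y/103)
(L(191) + 23957)/(4142 + 16458) = (-1/103*191 + 23957)/(4142 + 16458) = (-191/103 + 23957)/20600 = (2467380/103)*(1/20600) = 123369/106090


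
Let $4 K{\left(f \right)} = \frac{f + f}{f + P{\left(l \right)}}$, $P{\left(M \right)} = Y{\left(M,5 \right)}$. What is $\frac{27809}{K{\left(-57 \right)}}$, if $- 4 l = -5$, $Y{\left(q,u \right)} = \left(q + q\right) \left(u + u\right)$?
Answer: $\frac{1779776}{57} \approx 31224.0$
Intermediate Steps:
$Y{\left(q,u \right)} = 4 q u$ ($Y{\left(q,u \right)} = 2 q 2 u = 4 q u$)
$l = \frac{5}{4}$ ($l = \left(- \frac{1}{4}\right) \left(-5\right) = \frac{5}{4} \approx 1.25$)
$P{\left(M \right)} = 20 M$ ($P{\left(M \right)} = 4 M 5 = 20 M$)
$K{\left(f \right)} = \frac{f}{2 \left(25 + f\right)}$ ($K{\left(f \right)} = \frac{\left(f + f\right) \frac{1}{f + 20 \cdot \frac{5}{4}}}{4} = \frac{2 f \frac{1}{f + 25}}{4} = \frac{2 f \frac{1}{25 + f}}{4} = \frac{f}{2 \left(25 + f\right)}$)
$\frac{27809}{K{\left(-57 \right)}} = \frac{27809}{\frac{1}{2} \left(-57\right) \frac{1}{25 - 57}} = \frac{27809}{\frac{1}{2} \left(-57\right) \frac{1}{-32}} = \frac{27809}{\frac{1}{2} \left(-57\right) \left(- \frac{1}{32}\right)} = \frac{27809}{\frac{57}{64}} = 27809 \cdot \frac{64}{57} = \frac{1779776}{57}$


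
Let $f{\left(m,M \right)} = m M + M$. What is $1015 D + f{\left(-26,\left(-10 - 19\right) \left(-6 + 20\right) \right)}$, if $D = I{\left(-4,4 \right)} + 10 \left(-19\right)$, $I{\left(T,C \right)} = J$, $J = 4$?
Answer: $-178640$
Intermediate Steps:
$I{\left(T,C \right)} = 4$
$f{\left(m,M \right)} = M + M m$ ($f{\left(m,M \right)} = M m + M = M + M m$)
$D = -186$ ($D = 4 + 10 \left(-19\right) = 4 - 190 = -186$)
$1015 D + f{\left(-26,\left(-10 - 19\right) \left(-6 + 20\right) \right)} = 1015 \left(-186\right) + \left(-10 - 19\right) \left(-6 + 20\right) \left(1 - 26\right) = -188790 + \left(-29\right) 14 \left(-25\right) = -188790 - -10150 = -188790 + 10150 = -178640$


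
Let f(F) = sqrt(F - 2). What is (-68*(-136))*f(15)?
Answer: 9248*sqrt(13) ≈ 33344.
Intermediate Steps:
f(F) = sqrt(-2 + F)
(-68*(-136))*f(15) = (-68*(-136))*sqrt(-2 + 15) = 9248*sqrt(13)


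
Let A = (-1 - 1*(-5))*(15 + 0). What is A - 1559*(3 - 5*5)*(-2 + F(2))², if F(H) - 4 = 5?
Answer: 1680662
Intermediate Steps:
F(H) = 9 (F(H) = 4 + 5 = 9)
A = 60 (A = (-1 + 5)*15 = 4*15 = 60)
A - 1559*(3 - 5*5)*(-2 + F(2))² = 60 - 1559*(3 - 5*5)*(-2 + 9)² = 60 - 1559*(3 - 25)*7² = 60 - (-34298)*49 = 60 - 1559*(-1078) = 60 + 1680602 = 1680662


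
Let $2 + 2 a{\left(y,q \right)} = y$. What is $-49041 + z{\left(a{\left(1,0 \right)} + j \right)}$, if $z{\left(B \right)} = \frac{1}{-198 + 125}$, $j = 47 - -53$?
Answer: $- \frac{3579994}{73} \approx -49041.0$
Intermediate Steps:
$a{\left(y,q \right)} = -1 + \frac{y}{2}$
$j = 100$ ($j = 47 + 53 = 100$)
$z{\left(B \right)} = - \frac{1}{73}$ ($z{\left(B \right)} = \frac{1}{-73} = - \frac{1}{73}$)
$-49041 + z{\left(a{\left(1,0 \right)} + j \right)} = -49041 - \frac{1}{73} = - \frac{3579994}{73}$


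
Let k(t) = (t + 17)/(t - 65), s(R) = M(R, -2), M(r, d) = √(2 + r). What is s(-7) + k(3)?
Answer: -10/31 + I*√5 ≈ -0.32258 + 2.2361*I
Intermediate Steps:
s(R) = √(2 + R)
k(t) = (17 + t)/(-65 + t)
s(-7) + k(3) = √(2 - 7) + (17 + 3)/(-65 + 3) = √(-5) + 20/(-62) = I*√5 - 1/62*20 = I*√5 - 10/31 = -10/31 + I*√5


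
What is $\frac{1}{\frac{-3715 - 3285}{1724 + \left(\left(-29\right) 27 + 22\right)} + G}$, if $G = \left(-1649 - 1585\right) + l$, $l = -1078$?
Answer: $- \frac{963}{4159456} \approx -0.00023152$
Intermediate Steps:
$G = -4312$ ($G = \left(-1649 - 1585\right) - 1078 = -3234 - 1078 = -4312$)
$\frac{1}{\frac{-3715 - 3285}{1724 + \left(\left(-29\right) 27 + 22\right)} + G} = \frac{1}{\frac{-3715 - 3285}{1724 + \left(\left(-29\right) 27 + 22\right)} - 4312} = \frac{1}{- \frac{7000}{1724 + \left(-783 + 22\right)} - 4312} = \frac{1}{- \frac{7000}{1724 - 761} - 4312} = \frac{1}{- \frac{7000}{963} - 4312} = \frac{1}{- \frac{4159456}{963}} = - \frac{963}{4159456}$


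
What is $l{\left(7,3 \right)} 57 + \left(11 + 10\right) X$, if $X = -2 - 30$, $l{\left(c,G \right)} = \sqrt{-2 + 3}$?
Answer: $-615$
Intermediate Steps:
$l{\left(c,G \right)} = 1$ ($l{\left(c,G \right)} = \sqrt{1} = 1$)
$X = -32$ ($X = -2 - 30 = -32$)
$l{\left(7,3 \right)} 57 + \left(11 + 10\right) X = 1 \cdot 57 + \left(11 + 10\right) \left(-32\right) = 57 + 21 \left(-32\right) = 57 - 672 = -615$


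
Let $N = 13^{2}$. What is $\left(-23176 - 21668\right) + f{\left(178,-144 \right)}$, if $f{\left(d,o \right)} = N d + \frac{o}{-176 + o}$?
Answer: $- \frac{295231}{20} \approx -14762.0$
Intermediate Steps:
$N = 169$
$f{\left(d,o \right)} = 169 d + \frac{o}{-176 + o}$
$\left(-23176 - 21668\right) + f{\left(178,-144 \right)} = \left(-23176 - 21668\right) + \frac{-144 - 5294432 + 169 \cdot 178 \left(-144\right)}{-176 - 144} = -44844 + \frac{-144 - 5294432 - 4331808}{-320} = -44844 - - \frac{601649}{20} = -44844 + \frac{601649}{20} = - \frac{295231}{20}$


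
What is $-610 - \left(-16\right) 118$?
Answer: $1278$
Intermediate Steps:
$-610 - \left(-16\right) 118 = -610 - -1888 = -610 + 1888 = 1278$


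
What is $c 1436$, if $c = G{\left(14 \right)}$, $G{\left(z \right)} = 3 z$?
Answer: $60312$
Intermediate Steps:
$c = 42$ ($c = 3 \cdot 14 = 42$)
$c 1436 = 42 \cdot 1436 = 60312$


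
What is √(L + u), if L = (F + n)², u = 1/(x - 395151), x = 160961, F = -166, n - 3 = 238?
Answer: √308502877828310/234190 ≈ 75.000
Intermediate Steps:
n = 241 (n = 3 + 238 = 241)
u = -1/234190 (u = 1/(160961 - 395151) = 1/(-234190) = -1/234190 ≈ -4.2700e-6)
L = 5625 (L = (-166 + 241)² = 75² = 5625)
√(L + u) = √(5625 - 1/234190) = √(1317318749/234190) = √308502877828310/234190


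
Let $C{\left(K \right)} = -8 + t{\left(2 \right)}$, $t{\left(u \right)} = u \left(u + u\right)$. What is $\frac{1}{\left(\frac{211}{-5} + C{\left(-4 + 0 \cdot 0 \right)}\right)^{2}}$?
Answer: $\frac{25}{44521} \approx 0.00056153$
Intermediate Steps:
$t{\left(u \right)} = 2 u^{2}$ ($t{\left(u \right)} = u 2 u = 2 u^{2}$)
$C{\left(K \right)} = 0$ ($C{\left(K \right)} = -8 + 2 \cdot 2^{2} = -8 + 2 \cdot 4 = -8 + 8 = 0$)
$\frac{1}{\left(\frac{211}{-5} + C{\left(-4 + 0 \cdot 0 \right)}\right)^{2}} = \frac{1}{\left(\frac{211}{-5} + 0\right)^{2}} = \frac{1}{\left(211 \left(- \frac{1}{5}\right) + 0\right)^{2}} = \frac{1}{\left(- \frac{211}{5} + 0\right)^{2}} = \frac{1}{\left(- \frac{211}{5}\right)^{2}} = \frac{1}{\frac{44521}{25}} = \frac{25}{44521}$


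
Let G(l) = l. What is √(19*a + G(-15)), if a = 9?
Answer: 2*√39 ≈ 12.490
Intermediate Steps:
√(19*a + G(-15)) = √(19*9 - 15) = √(171 - 15) = √156 = 2*√39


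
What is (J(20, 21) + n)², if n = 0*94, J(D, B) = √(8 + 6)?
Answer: 14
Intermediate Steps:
J(D, B) = √14
n = 0
(J(20, 21) + n)² = (√14 + 0)² = (√14)² = 14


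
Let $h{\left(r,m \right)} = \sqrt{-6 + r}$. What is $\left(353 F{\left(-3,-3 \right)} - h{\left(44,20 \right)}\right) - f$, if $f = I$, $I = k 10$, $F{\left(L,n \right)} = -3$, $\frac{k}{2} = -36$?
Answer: $-339 - \sqrt{38} \approx -345.16$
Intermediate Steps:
$k = -72$ ($k = 2 \left(-36\right) = -72$)
$I = -720$ ($I = \left(-72\right) 10 = -720$)
$f = -720$
$\left(353 F{\left(-3,-3 \right)} - h{\left(44,20 \right)}\right) - f = \left(353 \left(-3\right) - \sqrt{-6 + 44}\right) - -720 = \left(-1059 - \sqrt{38}\right) + 720 = -339 - \sqrt{38}$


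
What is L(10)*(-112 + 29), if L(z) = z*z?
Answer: -8300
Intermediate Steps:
L(z) = z²
L(10)*(-112 + 29) = 10²*(-112 + 29) = 100*(-83) = -8300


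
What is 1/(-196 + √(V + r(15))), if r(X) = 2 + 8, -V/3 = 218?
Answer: -7/1395 - I*√161/19530 ≈ -0.0050179 - 0.0006497*I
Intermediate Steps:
V = -654 (V = -3*218 = -654)
r(X) = 10
1/(-196 + √(V + r(15))) = 1/(-196 + √(-654 + 10)) = 1/(-196 + √(-644)) = 1/(-196 + 2*I*√161)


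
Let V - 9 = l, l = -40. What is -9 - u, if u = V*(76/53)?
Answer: 1879/53 ≈ 35.453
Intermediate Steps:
V = -31 (V = 9 - 40 = -31)
u = -2356/53 ≈ -44.453
-9 - u = -9 - 1*(-2356/53) = -9 + 2356/53 = 1879/53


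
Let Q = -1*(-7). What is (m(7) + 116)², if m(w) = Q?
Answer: 15129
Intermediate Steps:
Q = 7
m(w) = 7
(m(7) + 116)² = (7 + 116)² = 123² = 15129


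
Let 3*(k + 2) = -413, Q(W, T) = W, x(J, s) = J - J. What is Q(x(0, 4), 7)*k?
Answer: 0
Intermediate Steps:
x(J, s) = 0
k = -419/3 (k = -2 + (⅓)*(-413) = -2 - 413/3 = -419/3 ≈ -139.67)
Q(x(0, 4), 7)*k = 0*(-419/3) = 0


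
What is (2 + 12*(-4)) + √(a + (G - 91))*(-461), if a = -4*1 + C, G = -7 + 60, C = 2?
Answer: -46 - 922*I*√10 ≈ -46.0 - 2915.6*I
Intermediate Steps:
G = 53
a = -2 (a = -4*1 + 2 = -4 + 2 = -2)
(2 + 12*(-4)) + √(a + (G - 91))*(-461) = (2 + 12*(-4)) + √(-2 + (53 - 91))*(-461) = (2 - 48) + √(-2 - 38)*(-461) = -46 + √(-40)*(-461) = -46 + (2*I*√10)*(-461) = -46 - 922*I*√10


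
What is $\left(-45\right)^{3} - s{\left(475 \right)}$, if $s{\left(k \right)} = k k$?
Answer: $-316750$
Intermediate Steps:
$s{\left(k \right)} = k^{2}$
$\left(-45\right)^{3} - s{\left(475 \right)} = \left(-45\right)^{3} - 475^{2} = -91125 - 225625 = -316750$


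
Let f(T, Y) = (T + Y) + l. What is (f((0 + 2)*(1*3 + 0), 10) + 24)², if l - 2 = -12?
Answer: 900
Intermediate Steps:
l = -10 (l = 2 - 12 = -10)
f(T, Y) = -10 + T + Y (f(T, Y) = (T + Y) - 10 = -10 + T + Y)
(f((0 + 2)*(1*3 + 0), 10) + 24)² = ((-10 + (0 + 2)*(1*3 + 0) + 10) + 24)² = ((-10 + 2*(3 + 0) + 10) + 24)² = ((-10 + 2*3 + 10) + 24)² = ((-10 + 6 + 10) + 24)² = (6 + 24)² = 30² = 900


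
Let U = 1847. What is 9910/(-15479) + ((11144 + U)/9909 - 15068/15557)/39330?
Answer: -522455774879105/816064876937034 ≈ -0.64021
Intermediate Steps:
9910/(-15479) + ((11144 + U)/9909 - 15068/15557)/39330 = 9910/(-15479) + ((11144 + 1847)/9909 - 15068/15557)/39330 = 9910*(-1/15479) + (12991*(1/9909) - 15068*1/15557)*(1/39330) = -9910/15479 + (12991/9909 - 15068/15557)*(1/39330) = -9910/15479 + (52792175/154154313)*(1/39330) = -9910/15479 + 10558435/1212577826058 = -522455774879105/816064876937034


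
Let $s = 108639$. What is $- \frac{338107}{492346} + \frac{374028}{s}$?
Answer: $\frac{49139861105}{17829325698} \approx 2.7561$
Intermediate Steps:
$- \frac{338107}{492346} + \frac{374028}{s} = - \frac{338107}{492346} + \frac{374028}{108639} = \left(-338107\right) \frac{1}{492346} + 374028 \cdot \frac{1}{108639} = - \frac{338107}{492346} + \frac{124676}{36213} = \frac{49139861105}{17829325698}$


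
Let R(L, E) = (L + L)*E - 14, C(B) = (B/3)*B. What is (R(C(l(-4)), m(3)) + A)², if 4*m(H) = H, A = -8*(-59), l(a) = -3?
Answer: 855625/4 ≈ 2.1391e+5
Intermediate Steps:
A = 472
C(B) = B²/3 (C(B) = (B*(⅓))*B = (B/3)*B = B²/3)
m(H) = H/4
R(L, E) = -14 + 2*E*L (R(L, E) = (2*L)*E - 14 = 2*E*L - 14 = -14 + 2*E*L)
(R(C(l(-4)), m(3)) + A)² = ((-14 + 2*((¼)*3)*((⅓)*(-3)²)) + 472)² = ((-14 + 2*(¾)*((⅓)*9)) + 472)² = ((-14 + 2*(¾)*3) + 472)² = ((-14 + 9/2) + 472)² = (-19/2 + 472)² = (925/2)² = 855625/4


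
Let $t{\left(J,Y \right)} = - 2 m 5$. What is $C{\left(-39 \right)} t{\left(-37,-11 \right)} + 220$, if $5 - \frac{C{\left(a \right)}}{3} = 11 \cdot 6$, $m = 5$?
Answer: $9370$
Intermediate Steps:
$t{\left(J,Y \right)} = -50$ ($t{\left(J,Y \right)} = \left(-2\right) 5 \cdot 5 = \left(-10\right) 5 = -50$)
$C{\left(a \right)} = -183$ ($C{\left(a \right)} = 15 - 3 \cdot 11 \cdot 6 = 15 - 198 = -183$)
$C{\left(-39 \right)} t{\left(-37,-11 \right)} + 220 = \left(-183\right) \left(-50\right) + 220 = 9150 + 220 = 9370$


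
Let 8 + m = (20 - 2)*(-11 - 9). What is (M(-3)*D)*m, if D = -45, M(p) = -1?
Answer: -16560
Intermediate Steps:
m = -368 (m = -8 + (20 - 2)*(-11 - 9) = -8 + 18*(-20) = -8 - 360 = -368)
(M(-3)*D)*m = -1*(-45)*(-368) = 45*(-368) = -16560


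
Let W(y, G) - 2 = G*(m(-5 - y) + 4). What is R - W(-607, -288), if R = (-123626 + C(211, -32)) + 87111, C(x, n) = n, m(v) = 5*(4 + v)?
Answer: 837243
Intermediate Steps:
m(v) = 20 + 5*v
W(y, G) = 2 + G*(-1 - 5*y) (W(y, G) = 2 + G*((20 + 5*(-5 - y)) + 4) = 2 + G*((20 + (-25 - 5*y)) + 4) = 2 + G*((-5 - 5*y) + 4) = 2 + G*(-1 - 5*y))
R = -36547 (R = (-123626 - 32) + 87111 = -123658 + 87111 = -36547)
R - W(-607, -288) = -36547 - (2 - 1*(-288) - 5*(-288)*(-607)) = -36547 - (2 + 288 - 874080) = -36547 - 1*(-873790) = -36547 + 873790 = 837243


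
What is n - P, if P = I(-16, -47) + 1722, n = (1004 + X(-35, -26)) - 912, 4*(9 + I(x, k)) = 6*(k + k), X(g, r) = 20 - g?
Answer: -1425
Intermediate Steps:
I(x, k) = -9 + 3*k (I(x, k) = -9 + (6*(k + k))/4 = -9 + (6*(2*k))/4 = -9 + (12*k)/4 = -9 + 3*k)
n = 147 (n = (1004 + (20 - 1*(-35))) - 912 = (1004 + (20 + 35)) - 912 = (1004 + 55) - 912 = 1059 - 912 = 147)
P = 1572 (P = (-9 + 3*(-47)) + 1722 = (-9 - 141) + 1722 = -150 + 1722 = 1572)
n - P = 147 - 1*1572 = 147 - 1572 = -1425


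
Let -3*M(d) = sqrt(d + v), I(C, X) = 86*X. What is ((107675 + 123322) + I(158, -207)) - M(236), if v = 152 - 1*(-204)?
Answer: 213195 + 4*sqrt(37)/3 ≈ 2.1320e+5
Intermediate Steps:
v = 356 (v = 152 + 204 = 356)
M(d) = -sqrt(356 + d)/3 (M(d) = -sqrt(d + 356)/3 = -sqrt(356 + d)/3)
((107675 + 123322) + I(158, -207)) - M(236) = ((107675 + 123322) + 86*(-207)) - (-1)*sqrt(356 + 236)/3 = (230997 - 17802) - (-1)*sqrt(592)/3 = 213195 - (-1)*4*sqrt(37)/3 = 213195 - (-4)*sqrt(37)/3 = 213195 + 4*sqrt(37)/3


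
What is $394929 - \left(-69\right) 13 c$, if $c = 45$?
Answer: $435294$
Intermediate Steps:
$394929 - \left(-69\right) 13 c = 394929 - \left(-69\right) 13 \cdot 45 = 394929 - \left(-897\right) 45 = 394929 - -40365 = 394929 + 40365 = 435294$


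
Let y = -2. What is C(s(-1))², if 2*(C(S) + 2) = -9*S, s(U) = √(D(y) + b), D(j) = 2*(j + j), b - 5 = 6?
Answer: 259/4 + 18*√3 ≈ 95.927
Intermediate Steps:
b = 11 (b = 5 + 6 = 11)
D(j) = 4*j (D(j) = 2*(2*j) = 4*j)
s(U) = √3 (s(U) = √(4*(-2) + 11) = √(-8 + 11) = √3)
C(S) = -2 - 9*S/2 (C(S) = -2 + (-9*S)/2 = -2 - 9*S/2)
C(s(-1))² = (-2 - 9*√3/2)²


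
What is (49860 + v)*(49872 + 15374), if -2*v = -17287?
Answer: 3817119361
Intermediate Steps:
v = 17287/2 (v = -½*(-17287) = 17287/2 ≈ 8643.5)
(49860 + v)*(49872 + 15374) = (49860 + 17287/2)*(49872 + 15374) = (117007/2)*65246 = 3817119361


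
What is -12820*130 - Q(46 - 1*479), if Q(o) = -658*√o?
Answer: -1666600 + 658*I*√433 ≈ -1.6666e+6 + 13692.0*I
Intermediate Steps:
-12820*130 - Q(46 - 1*479) = -12820*130 - (-658)*√(46 - 1*479) = -1666600 - (-658)*√(46 - 479) = -1666600 - (-658)*√(-433) = -1666600 - (-658)*I*√433 = -1666600 + 658*I*√433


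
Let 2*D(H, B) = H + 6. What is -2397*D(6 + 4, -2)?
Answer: -19176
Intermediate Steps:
D(H, B) = 3 + H/2 (D(H, B) = (H + 6)/2 = (6 + H)/2 = 3 + H/2)
-2397*D(6 + 4, -2) = -2397*(3 + (6 + 4)/2) = -2397*(3 + (½)*10) = -2397*(3 + 5) = -2397*8 = -19176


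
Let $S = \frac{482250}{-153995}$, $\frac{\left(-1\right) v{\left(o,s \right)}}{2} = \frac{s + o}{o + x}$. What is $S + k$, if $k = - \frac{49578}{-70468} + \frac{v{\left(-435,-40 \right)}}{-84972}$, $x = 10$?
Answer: $- \frac{475756569106891}{195944618626773} \approx -2.428$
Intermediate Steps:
$v{\left(o,s \right)} = - \frac{2 \left(o + s\right)}{10 + o}$ ($v{\left(o,s \right)} = - 2 \frac{s + o}{o + 10} = - 2 \frac{o + s}{10 + o} = - \frac{2 \left(o + s\right)}{10 + o}$)
$k = \frac{4476205541}{6362044827}$ ($k = - \frac{49578}{-70468} + \frac{2 \frac{1}{10 - 435} \left(\left(-1\right) \left(-435\right) - -40\right)}{-84972} = \left(-49578\right) \left(- \frac{1}{70468}\right) + \frac{2 \left(435 + 40\right)}{-425} \left(- \frac{1}{84972}\right) = \frac{24789}{35234} + 2 \left(- \frac{1}{425}\right) 475 \left(- \frac{1}{84972}\right) = \frac{24789}{35234} - - \frac{19}{722262} = \frac{24789}{35234} + \frac{19}{722262} = \frac{4476205541}{6362044827} \approx 0.70358$)
$S = - \frac{96450}{30799}$ ($S = 482250 \left(- \frac{1}{153995}\right) = - \frac{96450}{30799} \approx -3.1316$)
$S + k = - \frac{96450}{30799} + \frac{4476205541}{6362044827} = - \frac{475756569106891}{195944618626773}$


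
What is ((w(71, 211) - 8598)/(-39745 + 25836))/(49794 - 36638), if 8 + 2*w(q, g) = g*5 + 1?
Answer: 367/8317582 ≈ 4.4123e-5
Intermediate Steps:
w(q, g) = -7/2 + 5*g/2 (w(q, g) = -4 + (g*5 + 1)/2 = -4 + (5*g + 1)/2 = -4 + (1 + 5*g)/2 = -4 + (1/2 + 5*g/2) = -7/2 + 5*g/2)
((w(71, 211) - 8598)/(-39745 + 25836))/(49794 - 36638) = (((-7/2 + (5/2)*211) - 8598)/(-39745 + 25836))/(49794 - 36638) = (((-7/2 + 1055/2) - 8598)/(-13909))/13156 = ((524 - 8598)*(-1/13909))*(1/13156) = -8074*(-1/13909)*(1/13156) = (8074/13909)*(1/13156) = 367/8317582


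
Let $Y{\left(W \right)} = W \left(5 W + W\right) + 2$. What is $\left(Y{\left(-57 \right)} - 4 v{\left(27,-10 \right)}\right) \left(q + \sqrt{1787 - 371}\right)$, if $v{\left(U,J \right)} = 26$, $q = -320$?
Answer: $-6205440 + 38784 \sqrt{354} \approx -5.4757 \cdot 10^{6}$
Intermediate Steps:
$Y{\left(W \right)} = 2 + 6 W^{2}$ ($Y{\left(W \right)} = W 6 W + 2 = 6 W^{2} + 2 = 2 + 6 W^{2}$)
$\left(Y{\left(-57 \right)} - 4 v{\left(27,-10 \right)}\right) \left(q + \sqrt{1787 - 371}\right) = \left(\left(2 + 6 \left(-57\right)^{2}\right) - 104\right) \left(-320 + \sqrt{1787 - 371}\right) = \left(\left(2 + 6 \cdot 3249\right) - 104\right) \left(-320 + \sqrt{1416}\right) = \left(\left(2 + 19494\right) - 104\right) \left(-320 + 2 \sqrt{354}\right) = \left(19496 - 104\right) \left(-320 + 2 \sqrt{354}\right) = 19392 \left(-320 + 2 \sqrt{354}\right) = -6205440 + 38784 \sqrt{354}$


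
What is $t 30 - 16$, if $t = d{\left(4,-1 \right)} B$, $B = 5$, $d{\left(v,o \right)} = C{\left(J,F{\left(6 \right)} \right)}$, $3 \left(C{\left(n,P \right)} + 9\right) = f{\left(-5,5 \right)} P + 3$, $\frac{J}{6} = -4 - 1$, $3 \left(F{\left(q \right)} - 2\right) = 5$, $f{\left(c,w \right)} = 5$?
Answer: $- \frac{898}{3} \approx -299.33$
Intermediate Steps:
$F{\left(q \right)} = \frac{11}{3}$ ($F{\left(q \right)} = 2 + \frac{1}{3} \cdot 5 = 2 + \frac{5}{3} = \frac{11}{3}$)
$J = -30$ ($J = 6 \left(-4 - 1\right) = 6 \left(-5\right) = -30$)
$C{\left(n,P \right)} = -8 + \frac{5 P}{3}$ ($C{\left(n,P \right)} = -9 + \frac{5 P + 3}{3} = -9 + \frac{3 + 5 P}{3} = -9 + \left(1 + \frac{5 P}{3}\right) = -8 + \frac{5 P}{3}$)
$d{\left(v,o \right)} = - \frac{17}{9}$ ($d{\left(v,o \right)} = -8 + \frac{5}{3} \cdot \frac{11}{3} = -8 + \frac{55}{9} = - \frac{17}{9}$)
$t = - \frac{85}{9}$ ($t = \left(- \frac{17}{9}\right) 5 = - \frac{85}{9} \approx -9.4444$)
$t 30 - 16 = \left(- \frac{85}{9}\right) 30 - 16 = - \frac{850}{3} - 16 = - \frac{898}{3}$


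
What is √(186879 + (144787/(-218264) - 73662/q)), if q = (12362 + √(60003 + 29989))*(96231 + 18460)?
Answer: √(180959176353481994210773140790 + 29276682802748933128588174*√22498)/(12516458212*√(6181 + √22498)) ≈ 432.29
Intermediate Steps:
q = 1417810142 + 229382*√22498 (q = (12362 + √89992)*114691 = (12362 + 2*√22498)*114691 = 1417810142 + 229382*√22498 ≈ 1.4522e+9)
√(186879 + (144787/(-218264) - 73662/q)) = √(186879 + (144787/(-218264) - 73662/(1417810142 + 229382*√22498))) = √(186879 + (144787*(-1/218264) - 73662/(1417810142 + 229382*√22498))) = √(186879 + (-144787/218264 - 73662/(1417810142 + 229382*√22498))) = √(40788813269/218264 - 73662/(1417810142 + 229382*√22498))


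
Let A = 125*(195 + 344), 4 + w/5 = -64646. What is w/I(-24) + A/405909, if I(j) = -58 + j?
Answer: 9372543500/2377467 ≈ 3942.2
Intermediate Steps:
w = -323250 (w = -20 + 5*(-64646) = -20 - 323230 = -323250)
A = 67375 (A = 125*539 = 67375)
w/I(-24) + A/405909 = -323250/(-58 - 24) + 67375/405909 = -323250/(-82) + 67375*(1/405909) = -323250*(-1/82) + 9625/57987 = 161625/41 + 9625/57987 = 9372543500/2377467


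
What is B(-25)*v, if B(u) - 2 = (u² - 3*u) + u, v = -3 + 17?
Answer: 9478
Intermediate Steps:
v = 14
B(u) = 2 + u² - 2*u (B(u) = 2 + ((u² - 3*u) + u) = 2 + (u² - 2*u) = 2 + u² - 2*u)
B(-25)*v = (2 + (-25)² - 2*(-25))*14 = (2 + 625 + 50)*14 = 677*14 = 9478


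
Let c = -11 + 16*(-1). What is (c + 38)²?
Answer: 121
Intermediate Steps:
c = -27 (c = -11 - 16 = -27)
(c + 38)² = (-27 + 38)² = 11² = 121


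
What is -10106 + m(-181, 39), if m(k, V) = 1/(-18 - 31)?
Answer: -495195/49 ≈ -10106.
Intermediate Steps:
m(k, V) = -1/49 (m(k, V) = 1/(-49) = -1/49)
-10106 + m(-181, 39) = -10106 - 1/49 = -495195/49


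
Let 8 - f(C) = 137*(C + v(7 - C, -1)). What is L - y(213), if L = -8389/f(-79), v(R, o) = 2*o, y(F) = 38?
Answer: -430379/11105 ≈ -38.755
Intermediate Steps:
f(C) = 282 - 137*C (f(C) = 8 - 137*(C + 2*(-1)) = 8 - 137*(C - 2) = 8 - 137*(-2 + C) = 8 - (-274 + 137*C) = 8 + (274 - 137*C) = 282 - 137*C)
L = -8389/11105 (L = -8389/(282 - 137*(-79)) = -8389/(282 + 10823) = -8389/11105 ≈ -0.75543)
L - y(213) = -8389/11105 - 1*38 = -8389/11105 - 38 = -430379/11105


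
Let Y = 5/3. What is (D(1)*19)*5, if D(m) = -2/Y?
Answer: -114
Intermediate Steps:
Y = 5/3 (Y = 5*(1/3) = 5/3 ≈ 1.6667)
D(m) = -6/5 (D(m) = -2/5/3 = -2*3/5 = -6/5)
(D(1)*19)*5 = -6/5*19*5 = -114/5*5 = -114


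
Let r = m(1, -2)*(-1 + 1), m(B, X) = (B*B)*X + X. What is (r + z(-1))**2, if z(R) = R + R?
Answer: 4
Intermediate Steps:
z(R) = 2*R
m(B, X) = X + X*B**2 (m(B, X) = B**2*X + X = X*B**2 + X = X + X*B**2)
r = 0 (r = (-2*(1 + 1**2))*(-1 + 1) = -2*(1 + 1)*0 = -2*2*0 = -4*0 = 0)
(r + z(-1))**2 = (0 + 2*(-1))**2 = (0 - 2)**2 = (-2)**2 = 4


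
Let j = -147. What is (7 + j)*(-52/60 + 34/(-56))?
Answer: 619/3 ≈ 206.33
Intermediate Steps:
(7 + j)*(-52/60 + 34/(-56)) = (7 - 147)*(-52/60 + 34/(-56)) = -140*(-52*1/60 + 34*(-1/56)) = -140*(-13/15 - 17/28) = -140*(-619/420) = 619/3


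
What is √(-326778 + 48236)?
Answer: 11*I*√2302 ≈ 527.77*I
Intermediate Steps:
√(-326778 + 48236) = √(-278542) = 11*I*√2302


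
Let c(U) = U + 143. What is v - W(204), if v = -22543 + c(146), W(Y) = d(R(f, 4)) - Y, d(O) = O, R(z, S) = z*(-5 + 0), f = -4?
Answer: -22070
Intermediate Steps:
c(U) = 143 + U
R(z, S) = -5*z (R(z, S) = z*(-5) = -5*z)
W(Y) = 20 - Y (W(Y) = -5*(-4) - Y = 20 - Y)
v = -22254 (v = -22543 + (143 + 146) = -22543 + 289 = -22254)
v - W(204) = -22254 - (20 - 1*204) = -22254 - (20 - 204) = -22254 - 1*(-184) = -22254 + 184 = -22070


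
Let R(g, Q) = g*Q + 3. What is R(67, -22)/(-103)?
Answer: 1471/103 ≈ 14.282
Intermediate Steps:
R(g, Q) = 3 + Q*g (R(g, Q) = Q*g + 3 = 3 + Q*g)
R(67, -22)/(-103) = (3 - 22*67)/(-103) = (3 - 1474)*(-1/103) = -1471*(-1/103) = 1471/103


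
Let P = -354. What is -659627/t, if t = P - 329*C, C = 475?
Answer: 659627/156629 ≈ 4.2114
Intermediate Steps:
t = -156629 (t = -354 - 329*475 = -354 - 156275 = -156629)
-659627/t = -659627/(-156629) = -659627*(-1/156629) = 659627/156629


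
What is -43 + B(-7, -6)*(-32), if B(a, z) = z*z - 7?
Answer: -971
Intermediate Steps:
B(a, z) = -7 + z² (B(a, z) = z² - 7 = -7 + z²)
-43 + B(-7, -6)*(-32) = -43 + (-7 + (-6)²)*(-32) = -43 + (-7 + 36)*(-32) = -43 + 29*(-32) = -43 - 928 = -971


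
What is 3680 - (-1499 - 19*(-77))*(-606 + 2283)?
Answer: 64052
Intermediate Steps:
3680 - (-1499 - 19*(-77))*(-606 + 2283) = 3680 - (-1499 + 1463)*1677 = 3680 - (-36)*1677 = 3680 - 1*(-60372) = 3680 + 60372 = 64052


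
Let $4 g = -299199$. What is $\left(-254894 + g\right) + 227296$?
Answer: $- \frac{409591}{4} \approx -1.024 \cdot 10^{5}$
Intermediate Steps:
$g = - \frac{299199}{4}$ ($g = \frac{1}{4} \left(-299199\right) = - \frac{299199}{4} \approx -74800.0$)
$\left(-254894 + g\right) + 227296 = \left(-254894 - \frac{299199}{4}\right) + 227296 = - \frac{1318775}{4} + 227296 = - \frac{409591}{4}$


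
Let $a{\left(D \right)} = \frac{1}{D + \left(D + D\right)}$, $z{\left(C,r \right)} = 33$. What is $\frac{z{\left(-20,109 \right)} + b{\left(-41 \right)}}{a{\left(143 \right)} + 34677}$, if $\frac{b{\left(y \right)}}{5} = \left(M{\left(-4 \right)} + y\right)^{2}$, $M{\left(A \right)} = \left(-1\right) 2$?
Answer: $\frac{1990131}{7438217} \approx 0.26755$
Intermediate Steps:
$M{\left(A \right)} = -2$
$b{\left(y \right)} = 5 \left(-2 + y\right)^{2}$
$a{\left(D \right)} = \frac{1}{3 D}$ ($a{\left(D \right)} = \frac{1}{D + 2 D} = \frac{1}{3 D}$)
$\frac{z{\left(-20,109 \right)} + b{\left(-41 \right)}}{a{\left(143 \right)} + 34677} = \frac{33 + 5 \left(-2 - 41\right)^{2}}{\frac{1}{3 \cdot 143} + 34677} = \frac{33 + 5 \left(-43\right)^{2}}{\frac{1}{3} \cdot \frac{1}{143} + 34677} = \frac{33 + 5 \cdot 1849}{\frac{1}{429} + 34677} = \frac{33 + 9245}{\frac{14876434}{429}} = 9278 \cdot \frac{429}{14876434} = \frac{1990131}{7438217}$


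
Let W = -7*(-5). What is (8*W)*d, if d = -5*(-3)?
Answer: 4200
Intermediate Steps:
d = 15
W = 35
(8*W)*d = (8*35)*15 = 280*15 = 4200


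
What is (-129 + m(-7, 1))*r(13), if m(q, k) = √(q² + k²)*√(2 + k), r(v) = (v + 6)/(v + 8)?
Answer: -817/7 + 95*√6/21 ≈ -105.63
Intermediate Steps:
r(v) = (6 + v)/(8 + v)
m(q, k) = √(2 + k)*√(k² + q²) (m(q, k) = √(k² + q²)*√(2 + k) = √(2 + k)*√(k² + q²))
(-129 + m(-7, 1))*r(13) = (-129 + √(2 + 1)*√(1² + (-7)²))*((6 + 13)/(8 + 13)) = (-129 + √3*√(1 + 49))*(19/21) = (-129 + √3*√50)*((1/21)*19) = (-129 + √3*(5*√2))*(19/21) = (-129 + 5*√6)*(19/21) = -817/7 + 95*√6/21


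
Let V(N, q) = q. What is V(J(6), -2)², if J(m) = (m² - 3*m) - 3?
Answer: 4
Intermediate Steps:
J(m) = -3 + m² - 3*m
V(J(6), -2)² = (-2)² = 4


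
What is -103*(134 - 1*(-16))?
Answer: -15450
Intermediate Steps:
-103*(134 - 1*(-16)) = -103*(134 + 16) = -103*150 = -15450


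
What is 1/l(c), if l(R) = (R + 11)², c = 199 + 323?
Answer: 1/284089 ≈ 3.5200e-6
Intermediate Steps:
c = 522
l(R) = (11 + R)²
1/l(c) = 1/((11 + 522)²) = 1/(533²) = 1/284089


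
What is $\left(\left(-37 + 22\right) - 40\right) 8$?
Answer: $-440$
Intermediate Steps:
$\left(\left(-37 + 22\right) - 40\right) 8 = \left(-15 - 40\right) 8 = \left(-55\right) 8 = -440$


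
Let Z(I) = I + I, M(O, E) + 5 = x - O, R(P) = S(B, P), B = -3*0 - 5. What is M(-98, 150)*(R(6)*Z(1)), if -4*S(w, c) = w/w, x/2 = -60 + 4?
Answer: 19/2 ≈ 9.5000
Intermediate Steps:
x = -112 (x = 2*(-60 + 4) = 2*(-56) = -112)
B = -5 (B = 0 - 5 = -5)
S(w, c) = -¼ (S(w, c) = -w/(4*w) = -¼*1 = -¼)
R(P) = -¼
M(O, E) = -117 - O (M(O, E) = -5 + (-112 - O) = -117 - O)
Z(I) = 2*I
M(-98, 150)*(R(6)*Z(1)) = (-117 - 1*(-98))*(-1/2) = (-117 + 98)*(-¼*2) = -19*(-½) = 19/2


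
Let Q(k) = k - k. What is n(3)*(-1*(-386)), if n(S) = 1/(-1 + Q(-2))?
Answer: -386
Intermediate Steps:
Q(k) = 0
n(S) = -1 (n(S) = 1/(-1 + 0) = 1/(-1) = -1)
n(3)*(-1*(-386)) = -(-1)*(-386) = -1*386 = -386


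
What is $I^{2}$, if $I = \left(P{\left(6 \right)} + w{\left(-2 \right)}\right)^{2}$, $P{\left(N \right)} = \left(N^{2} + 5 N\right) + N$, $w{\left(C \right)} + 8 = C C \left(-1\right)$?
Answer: $12960000$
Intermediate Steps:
$w{\left(C \right)} = -8 - C^{2}$ ($w{\left(C \right)} = -8 + C C \left(-1\right) = -8 + C^{2} \left(-1\right) = -8 - C^{2}$)
$P{\left(N \right)} = N^{2} + 6 N$
$I = 3600$ ($I = \left(6 \left(6 + 6\right) - 12\right)^{2} = \left(6 \cdot 12 - 12\right)^{2} = \left(72 - 12\right)^{2} = 60^{2} = 3600$)
$I^{2} = 3600^{2} = 12960000$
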